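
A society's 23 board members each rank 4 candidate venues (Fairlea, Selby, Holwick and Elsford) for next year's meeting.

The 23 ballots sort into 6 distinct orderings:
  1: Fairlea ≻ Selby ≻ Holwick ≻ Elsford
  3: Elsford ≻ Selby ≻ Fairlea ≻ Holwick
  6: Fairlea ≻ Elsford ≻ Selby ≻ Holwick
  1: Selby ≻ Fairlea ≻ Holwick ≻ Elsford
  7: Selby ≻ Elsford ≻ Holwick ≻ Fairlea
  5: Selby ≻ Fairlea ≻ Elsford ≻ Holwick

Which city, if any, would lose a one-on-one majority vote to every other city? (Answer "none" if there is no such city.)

Head-to-head results (23 organisers):
Fairlea vs Selby: Fairlea is ranked higher on 1+6 = 7 ballots, Selby on 16. Selby wins 16–7.
Fairlea vs Holwick: Fairlea preferred on 1+3+6+1+5 = 16 ballots; Fairlea wins 16–7.
Fairlea–Elsford: Fairlea 13–10.
Selby vs Holwick: 1+3+6+1+7+5 = 23 for Selby, 0 for Holwick — Selby by 23–0.
Selby vs Elsford: Selby wins 14–9.
Holwick vs Elsford: Elsford, 21–2.
Only Holwick has no wins; Holwick is the Condorcet loser.

Holwick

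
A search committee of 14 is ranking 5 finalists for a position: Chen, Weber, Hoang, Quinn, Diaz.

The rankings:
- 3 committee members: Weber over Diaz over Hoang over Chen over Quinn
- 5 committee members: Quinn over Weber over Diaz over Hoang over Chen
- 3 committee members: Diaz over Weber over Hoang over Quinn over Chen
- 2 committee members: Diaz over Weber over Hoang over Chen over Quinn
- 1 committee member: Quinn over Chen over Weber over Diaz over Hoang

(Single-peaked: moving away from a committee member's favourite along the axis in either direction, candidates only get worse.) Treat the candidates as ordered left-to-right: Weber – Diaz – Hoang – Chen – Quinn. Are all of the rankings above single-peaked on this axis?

no

Axis positions: Weber=1, Diaz=2, Hoang=3, Chen=4, Quinn=5.
Cluster 1 (peak Weber at position 1): ranking walks positions 1-2-3-4-5, expanding outward from the peak — single-peaked.
Cluster 2: ranking walks positions 5-1-2-3-4; Weber is ranked above Chen even though Chen lies between Weber and the peak Quinn on the axis — preferences dip and rise again. Not single-peaked.
Cluster 3: ranking walks positions 2-1-3-5-4; Quinn is ranked above Chen even though Chen lies between Quinn and the peak Diaz on the axis — preferences dip and rise again. Not single-peaked.
Cluster 4 (peak Diaz at position 2): ranking walks positions 2-1-3-4-5, expanding outward from the peak — single-peaked.
Cluster 5: ranking walks positions 5-4-1-2-3; Weber is ranked above Hoang even though Hoang lies between Weber and the peak Quinn on the axis — preferences dip and rise again. Not single-peaked.
Cluster 2 violates single-peakedness, so the profile is not single-peaked on this axis.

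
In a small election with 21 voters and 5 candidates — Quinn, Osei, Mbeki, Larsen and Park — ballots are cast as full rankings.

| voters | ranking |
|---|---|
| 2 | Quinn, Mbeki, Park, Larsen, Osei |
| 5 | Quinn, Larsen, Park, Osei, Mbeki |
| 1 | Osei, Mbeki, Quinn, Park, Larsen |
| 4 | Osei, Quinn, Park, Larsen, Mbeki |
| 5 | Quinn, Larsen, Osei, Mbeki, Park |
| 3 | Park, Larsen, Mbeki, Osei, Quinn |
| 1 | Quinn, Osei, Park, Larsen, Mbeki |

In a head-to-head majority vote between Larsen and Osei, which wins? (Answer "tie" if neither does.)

Larsen

Ballots ranking Larsen above Osei: 2 + 5 + 5 + 3 = 15.
Ballots ranking Osei above Larsen: 21 − 15 = 6.
Larsen wins the head-to-head 15–6.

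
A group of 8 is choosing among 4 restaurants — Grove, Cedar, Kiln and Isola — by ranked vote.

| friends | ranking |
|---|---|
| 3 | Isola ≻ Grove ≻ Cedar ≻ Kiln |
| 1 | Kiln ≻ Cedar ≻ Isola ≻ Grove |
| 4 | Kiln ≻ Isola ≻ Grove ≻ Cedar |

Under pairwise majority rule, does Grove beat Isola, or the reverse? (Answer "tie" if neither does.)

Isola

No ballot ranks Grove above Isola: 0.
Ballots ranking Isola above Grove: 8 − 0 = 8.
Isola wins the head-to-head 8–0.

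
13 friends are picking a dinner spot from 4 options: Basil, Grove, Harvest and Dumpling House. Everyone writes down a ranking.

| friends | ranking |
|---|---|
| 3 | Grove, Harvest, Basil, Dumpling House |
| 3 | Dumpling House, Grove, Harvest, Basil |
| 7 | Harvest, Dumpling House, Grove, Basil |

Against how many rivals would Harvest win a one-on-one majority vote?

3

Harvest against each rival (13 friends):
Harvest vs Basil: Harvest wins 13–0.
Harvest vs Grove: 7 for Harvest, 6 for Grove — Harvest by 7–6.
Harvest vs Dumpling House: Harvest, 10–3.
Harvest beats Basil, Grove, Dumpling House — 3 pairwise wins.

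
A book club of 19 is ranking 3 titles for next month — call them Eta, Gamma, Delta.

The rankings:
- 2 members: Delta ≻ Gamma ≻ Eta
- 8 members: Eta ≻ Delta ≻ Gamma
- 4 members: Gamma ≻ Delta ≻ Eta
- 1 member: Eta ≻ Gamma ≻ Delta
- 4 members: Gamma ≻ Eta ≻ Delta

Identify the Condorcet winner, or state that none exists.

none

Check each pair by majority over 19 ballots:
Eta vs Gamma: Eta is ranked higher on 8+1 = 9 ballots, Gamma on 10. Gamma wins 10–9.
Eta vs Delta: Eta preferred on 8+1+4 = 13 ballots; Eta wins 13–6.
Gamma vs Delta: Gamma preferred on 4+1+4 = 9 ballots; Delta wins 10–9.
No book is unbeaten: Eta loses to Gamma; Gamma loses to Delta; Delta loses to Eta. In particular Eta beats Delta beats Gamma beats Eta is a majority cycle — no Condorcet winner exists.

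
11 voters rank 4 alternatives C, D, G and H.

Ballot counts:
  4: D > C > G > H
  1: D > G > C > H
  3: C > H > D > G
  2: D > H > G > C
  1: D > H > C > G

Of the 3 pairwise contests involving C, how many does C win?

C against each rival (11 voters):
C vs D: D, 8–3.
C vs G: C is ranked higher on 4+3+1 = 8 ballots, G on 3. C wins 8–3.
C vs H: C is ranked higher on 4+1+3 = 8 ballots, H on 3. C wins 8–3.
C beats G, H; loses to D — 2 pairwise wins.

2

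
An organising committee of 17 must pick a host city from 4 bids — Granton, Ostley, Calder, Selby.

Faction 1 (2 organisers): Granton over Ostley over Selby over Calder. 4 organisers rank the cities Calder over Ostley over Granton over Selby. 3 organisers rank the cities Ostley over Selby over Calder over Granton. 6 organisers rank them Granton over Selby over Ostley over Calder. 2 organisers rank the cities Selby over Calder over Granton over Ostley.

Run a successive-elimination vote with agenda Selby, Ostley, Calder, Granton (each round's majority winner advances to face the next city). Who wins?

Granton

Round 1: Selby vs Ostley — 8–9, Ostley advances.
Round 2: Ostley vs Calder — 11–6, Ostley advances.
Round 3: Ostley vs Granton — 7–10, Granton advances.
Granton survives the agenda.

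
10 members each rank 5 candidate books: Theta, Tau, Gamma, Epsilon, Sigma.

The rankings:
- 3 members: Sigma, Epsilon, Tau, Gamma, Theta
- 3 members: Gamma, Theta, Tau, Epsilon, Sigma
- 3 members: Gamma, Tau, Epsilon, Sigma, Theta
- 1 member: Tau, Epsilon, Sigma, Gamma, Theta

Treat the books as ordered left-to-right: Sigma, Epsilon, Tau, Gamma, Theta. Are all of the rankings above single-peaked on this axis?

yes

Axis positions: Sigma=1, Epsilon=2, Tau=3, Gamma=4, Theta=5.
Faction 1 (peak Sigma at position 1): ranking walks positions 1-2-3-4-5, expanding outward from the peak — single-peaked.
Faction 2 (peak Gamma at position 4): ranking walks positions 4-5-3-2-1, expanding outward from the peak — single-peaked.
Faction 3 (peak Gamma at position 4): ranking walks positions 4-3-2-1-5, expanding outward from the peak — single-peaked.
Faction 4 (peak Tau at position 3): ranking walks positions 3-2-1-4-5, expanding outward from the peak — single-peaked.
Every ranking is single-peaked on this axis.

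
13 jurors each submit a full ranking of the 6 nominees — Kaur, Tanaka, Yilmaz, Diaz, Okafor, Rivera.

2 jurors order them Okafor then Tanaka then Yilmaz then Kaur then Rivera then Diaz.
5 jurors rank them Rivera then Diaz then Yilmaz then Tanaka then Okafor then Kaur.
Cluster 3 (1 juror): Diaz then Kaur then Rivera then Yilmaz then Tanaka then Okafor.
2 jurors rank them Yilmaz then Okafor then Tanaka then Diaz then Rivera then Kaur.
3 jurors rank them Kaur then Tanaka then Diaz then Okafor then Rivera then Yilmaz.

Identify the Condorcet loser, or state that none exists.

Kaur

Pairwise majorities:
Kaur vs Tanaka: Kaur preferred on 1+3 = 4 ballots; Tanaka wins 9–4.
Kaur vs Yilmaz: Kaur preferred on 1+3 = 4 ballots; Yilmaz wins 9–4.
Kaur vs Diaz: Diaz wins 8–5.
Kaur vs Okafor: Kaur preferred on 1+3 = 4 ballots; Okafor wins 9–4.
Kaur vs Rivera: 6 to 7, Rivera.
Tanaka vs Yilmaz: Tanaka is ranked higher on 2+3 = 5 ballots, Yilmaz on 8. Yilmaz wins 8–5.
Tanaka vs Diaz: Tanaka, 7–6.
Tanaka vs Okafor: 9 to 4, Tanaka.
Tanaka vs Rivera: 7 to 6, Tanaka.
Yilmaz vs Diaz: 2+2 = 4 for Yilmaz, 9 for Diaz — Diaz by 9–4.
Yilmaz vs Okafor: Yilmaz, 8–5.
Yilmaz–Rivera: Rivera 9–4.
Diaz vs Okafor: Diaz is ranked higher on 5+1+3 = 9 ballots, Okafor on 4. Diaz wins 9–4.
Diaz vs Rivera: Rivera, 7–6.
Okafor vs Rivera: Okafor is ranked higher on 2+2+3 = 7 ballots, Rivera on 6. Okafor wins 7–6.
Kaur is beaten in every head-to-head and is the Condorcet loser.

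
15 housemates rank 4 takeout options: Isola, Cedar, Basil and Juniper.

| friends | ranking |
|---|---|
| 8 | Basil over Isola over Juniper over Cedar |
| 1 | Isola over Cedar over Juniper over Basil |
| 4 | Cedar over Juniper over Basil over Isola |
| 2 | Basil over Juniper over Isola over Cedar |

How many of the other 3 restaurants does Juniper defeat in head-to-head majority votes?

Juniper against each rival (15 friends):
Juniper vs Isola: Isola, 9–6.
Juniper vs Cedar: 10 to 5, Juniper.
Juniper vs Basil: 1+4 = 5 for Juniper, 10 for Basil — Basil by 10–5.
Juniper beats Cedar; loses to Isola, Basil — 1 pairwise win.

1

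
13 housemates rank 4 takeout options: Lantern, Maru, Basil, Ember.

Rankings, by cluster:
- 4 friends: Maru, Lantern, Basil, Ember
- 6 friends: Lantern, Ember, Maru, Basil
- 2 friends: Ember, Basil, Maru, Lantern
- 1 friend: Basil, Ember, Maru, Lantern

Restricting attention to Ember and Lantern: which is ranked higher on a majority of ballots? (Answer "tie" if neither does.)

Lantern

Ballots ranking Ember above Lantern: 2 + 1 = 3.
Ballots ranking Lantern above Ember: 13 − 3 = 10.
Lantern wins the head-to-head 10–3.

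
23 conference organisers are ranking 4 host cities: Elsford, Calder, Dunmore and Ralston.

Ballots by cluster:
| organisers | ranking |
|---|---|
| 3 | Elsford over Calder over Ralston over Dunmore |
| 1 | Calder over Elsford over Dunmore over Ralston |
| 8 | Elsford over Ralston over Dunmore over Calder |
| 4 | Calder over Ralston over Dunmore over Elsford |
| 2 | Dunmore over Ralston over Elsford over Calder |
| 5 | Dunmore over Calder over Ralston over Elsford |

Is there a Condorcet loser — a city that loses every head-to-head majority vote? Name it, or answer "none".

none

Pairwise majorities:
Elsford vs Calder: 13 to 10, Elsford.
Elsford vs Dunmore: Elsford is ranked higher on 3+1+8 = 12 ballots, Dunmore on 11. Elsford wins 12–11.
Elsford vs Ralston: Elsford preferred on 3+1+8 = 12 ballots; Elsford wins 12–11.
Calder vs Dunmore: Calder preferred on 3+1+4 = 8 ballots; Dunmore wins 15–8.
Calder vs Ralston: 13 to 10, Calder.
Dunmore vs Ralston: 1+2+5 = 8 for Dunmore, 15 for Ralston — Ralston by 15–8.
Every city wins at least one matchup (Elsford beats Calder; Calder beats Ralston; Dunmore beats Calder; Ralston beats Dunmore), so there is no Condorcet loser.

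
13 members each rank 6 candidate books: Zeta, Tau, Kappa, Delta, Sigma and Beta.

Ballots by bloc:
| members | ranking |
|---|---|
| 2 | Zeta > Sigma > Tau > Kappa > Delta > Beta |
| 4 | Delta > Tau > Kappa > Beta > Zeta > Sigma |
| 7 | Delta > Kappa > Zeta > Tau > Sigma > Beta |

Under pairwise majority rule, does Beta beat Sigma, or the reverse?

Ballots ranking Beta above Sigma: 4.
Ballots ranking Sigma above Beta: 13 − 4 = 9.
Sigma wins the head-to-head 9–4.

Sigma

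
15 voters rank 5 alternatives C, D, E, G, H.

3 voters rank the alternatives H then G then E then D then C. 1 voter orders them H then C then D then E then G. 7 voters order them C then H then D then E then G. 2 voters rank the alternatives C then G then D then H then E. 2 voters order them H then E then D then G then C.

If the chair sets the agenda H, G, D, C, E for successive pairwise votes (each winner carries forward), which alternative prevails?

C

Round 1: H vs G — 13–2, H advances.
Round 2: H vs D — 13–2, H advances.
Round 3: H vs C — 6–9, C advances.
Round 4: C vs E — 10–5, C advances.
The agenda winner is C.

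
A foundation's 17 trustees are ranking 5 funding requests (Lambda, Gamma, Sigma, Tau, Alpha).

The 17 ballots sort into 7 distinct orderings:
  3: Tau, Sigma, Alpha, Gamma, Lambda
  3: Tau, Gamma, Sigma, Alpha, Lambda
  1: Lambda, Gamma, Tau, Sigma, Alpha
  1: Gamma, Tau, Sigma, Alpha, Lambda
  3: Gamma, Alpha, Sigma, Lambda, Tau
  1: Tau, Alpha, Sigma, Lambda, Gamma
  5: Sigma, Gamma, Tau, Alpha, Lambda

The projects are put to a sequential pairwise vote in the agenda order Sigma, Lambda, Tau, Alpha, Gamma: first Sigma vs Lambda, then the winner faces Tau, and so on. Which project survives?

Round 1: Sigma vs Lambda — 16–1, Sigma advances.
Round 2: Sigma vs Tau — 8–9, Tau advances.
Round 3: Tau vs Alpha — 14–3, Tau advances.
Round 4: Tau vs Gamma — 7–10, Gamma advances.
Gamma survives the agenda.

Gamma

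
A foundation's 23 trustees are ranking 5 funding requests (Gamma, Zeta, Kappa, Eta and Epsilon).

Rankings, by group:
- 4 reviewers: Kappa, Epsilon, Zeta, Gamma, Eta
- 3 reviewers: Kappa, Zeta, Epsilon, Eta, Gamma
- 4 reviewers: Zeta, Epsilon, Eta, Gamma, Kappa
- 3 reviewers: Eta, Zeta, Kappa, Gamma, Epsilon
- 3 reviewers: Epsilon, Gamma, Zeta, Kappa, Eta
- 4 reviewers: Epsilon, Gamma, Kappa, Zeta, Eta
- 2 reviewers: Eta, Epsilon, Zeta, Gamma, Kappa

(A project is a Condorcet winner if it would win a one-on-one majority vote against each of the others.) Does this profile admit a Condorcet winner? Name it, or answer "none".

Epsilon

Check each pair by majority over 23 ballots:
Gamma vs Zeta: Zeta wins 16–7.
Gamma vs Kappa: Gamma wins 13–10.
Gamma vs Eta: Eta wins 12–11.
Gamma vs Epsilon: Epsilon, 20–3.
Zeta vs Kappa: Zeta, 12–11.
Zeta–Eta: Zeta 18–5.
Zeta–Epsilon: Epsilon 13–10.
Kappa–Eta: Kappa 14–9.
Kappa–Epsilon: Epsilon 13–10.
Eta vs Epsilon: Epsilon wins 18–5.
Epsilon wins every pairwise contest, so Epsilon is the Condorcet winner.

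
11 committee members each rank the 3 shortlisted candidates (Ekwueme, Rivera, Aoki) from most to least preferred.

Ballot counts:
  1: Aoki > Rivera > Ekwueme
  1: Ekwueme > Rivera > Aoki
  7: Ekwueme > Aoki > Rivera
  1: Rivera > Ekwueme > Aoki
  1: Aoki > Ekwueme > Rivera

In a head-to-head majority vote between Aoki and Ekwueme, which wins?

Ekwueme

Ballots ranking Aoki above Ekwueme: 1 + 1 = 2.
Ballots ranking Ekwueme above Aoki: 11 − 2 = 9.
Ekwueme wins the head-to-head 9–2.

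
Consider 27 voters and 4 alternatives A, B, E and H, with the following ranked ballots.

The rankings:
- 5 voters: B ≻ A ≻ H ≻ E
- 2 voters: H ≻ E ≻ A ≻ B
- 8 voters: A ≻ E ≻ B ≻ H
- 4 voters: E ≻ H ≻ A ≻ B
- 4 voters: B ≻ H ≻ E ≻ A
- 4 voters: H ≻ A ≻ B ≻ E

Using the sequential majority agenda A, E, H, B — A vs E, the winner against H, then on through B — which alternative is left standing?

Round 1: A vs E — 17–10, A advances.
Round 2: A vs H — 13–14, H advances.
Round 3: H vs B — 10–17, B advances.
B survives the agenda.

B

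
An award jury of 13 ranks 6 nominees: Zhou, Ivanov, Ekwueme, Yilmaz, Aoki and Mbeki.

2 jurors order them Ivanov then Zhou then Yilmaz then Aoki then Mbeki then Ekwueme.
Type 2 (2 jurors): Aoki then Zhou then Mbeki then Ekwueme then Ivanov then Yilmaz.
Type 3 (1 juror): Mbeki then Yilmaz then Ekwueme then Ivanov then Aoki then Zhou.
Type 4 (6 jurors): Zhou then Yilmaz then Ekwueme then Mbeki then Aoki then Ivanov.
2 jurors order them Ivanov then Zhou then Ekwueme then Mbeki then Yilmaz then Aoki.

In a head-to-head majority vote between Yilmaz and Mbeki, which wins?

Ballots ranking Yilmaz above Mbeki: 2 + 6 = 8.
Ballots ranking Mbeki above Yilmaz: 13 − 8 = 5.
Yilmaz wins the head-to-head 8–5.

Yilmaz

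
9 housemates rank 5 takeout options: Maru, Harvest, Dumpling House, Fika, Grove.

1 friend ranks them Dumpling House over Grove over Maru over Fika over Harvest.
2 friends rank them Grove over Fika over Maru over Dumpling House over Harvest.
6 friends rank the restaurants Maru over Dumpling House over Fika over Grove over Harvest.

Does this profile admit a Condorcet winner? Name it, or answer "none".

Pairwise majorities:
Maru vs Harvest: 9 to 0, Maru.
Maru vs Dumpling House: 2+6 = 8 for Maru, 1 for Dumpling House — Maru by 8–1.
Maru vs Fika: Maru preferred on 1+6 = 7 ballots; Maru wins 7–2.
Maru vs Grove: Maru wins 6–3.
Harvest vs Dumpling House: Dumpling House, 9–0.
Harvest–Fika: Fika 9–0.
Harvest vs Grove: Harvest is ranked higher on 0 ballots, Grove on 9. Grove wins 9–0.
Dumpling House vs Fika: Dumpling House, 7–2.
Dumpling House vs Grove: Dumpling House, 7–2.
Fika vs Grove: Fika, 6–3.
Maru defeats every rival head-to-head and is the Condorcet winner.

Maru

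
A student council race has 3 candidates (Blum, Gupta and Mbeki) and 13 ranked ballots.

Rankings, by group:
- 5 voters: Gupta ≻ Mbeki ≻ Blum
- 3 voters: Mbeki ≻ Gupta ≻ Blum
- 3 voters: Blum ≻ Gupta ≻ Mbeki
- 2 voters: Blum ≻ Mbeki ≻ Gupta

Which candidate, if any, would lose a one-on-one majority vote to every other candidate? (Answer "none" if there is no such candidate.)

Blum

Head-to-head results (13 voters):
Blum vs Gupta: 5 to 8, Gupta.
Blum vs Mbeki: Mbeki wins 8–5.
Gupta vs Mbeki: Gupta, 8–5.
Blum loses to every other candidate — it is the Condorcet loser.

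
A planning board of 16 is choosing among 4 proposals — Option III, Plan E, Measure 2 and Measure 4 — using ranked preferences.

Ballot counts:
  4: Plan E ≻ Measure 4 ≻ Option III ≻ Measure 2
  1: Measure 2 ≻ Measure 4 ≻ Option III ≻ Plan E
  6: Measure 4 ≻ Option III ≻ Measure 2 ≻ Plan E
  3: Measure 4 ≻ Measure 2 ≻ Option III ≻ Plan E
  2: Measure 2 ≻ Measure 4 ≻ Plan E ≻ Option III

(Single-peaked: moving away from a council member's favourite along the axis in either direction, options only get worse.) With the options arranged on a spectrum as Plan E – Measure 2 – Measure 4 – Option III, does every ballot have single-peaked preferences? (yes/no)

no

Axis positions: Plan E=1, Measure 2=2, Measure 4=3, Option III=4.
Cluster 1: ranking walks positions 1-3-4-2; Measure 4 is ranked above Measure 2 even though Measure 2 lies between Measure 4 and the peak Plan E on the axis — preferences dip and rise again. Not single-peaked.
Cluster 2 (peak Measure 2 at position 2): ranking walks positions 2-3-4-1, expanding outward from the peak — single-peaked.
Cluster 3 (peak Measure 4 at position 3): ranking walks positions 3-4-2-1, expanding outward from the peak — single-peaked.
Cluster 4 (peak Measure 4 at position 3): ranking walks positions 3-2-4-1, expanding outward from the peak — single-peaked.
Cluster 5 (peak Measure 2 at position 2): ranking walks positions 2-3-1-4, expanding outward from the peak — single-peaked.
Cluster 1 violates single-peakedness, so the profile is not single-peaked on this axis.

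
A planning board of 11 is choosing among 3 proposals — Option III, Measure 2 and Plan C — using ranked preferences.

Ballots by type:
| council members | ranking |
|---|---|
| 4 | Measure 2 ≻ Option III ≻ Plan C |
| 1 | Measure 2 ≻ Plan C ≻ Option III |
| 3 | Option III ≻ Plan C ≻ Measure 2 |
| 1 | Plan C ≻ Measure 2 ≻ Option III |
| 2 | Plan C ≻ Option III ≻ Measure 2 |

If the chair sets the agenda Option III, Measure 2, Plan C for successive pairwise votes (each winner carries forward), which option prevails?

Round 1: Option III vs Measure 2 — 5–6, Measure 2 advances.
Round 2: Measure 2 vs Plan C — 5–6, Plan C advances.
Plan C survives the agenda.

Plan C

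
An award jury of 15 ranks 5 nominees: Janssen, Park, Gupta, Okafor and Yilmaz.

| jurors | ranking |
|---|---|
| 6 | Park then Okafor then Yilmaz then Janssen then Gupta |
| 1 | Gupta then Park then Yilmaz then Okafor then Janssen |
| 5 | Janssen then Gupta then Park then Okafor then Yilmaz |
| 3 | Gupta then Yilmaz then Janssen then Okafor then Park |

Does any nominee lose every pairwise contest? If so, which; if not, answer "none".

none

Pairwise majorities:
Janssen vs Park: 5+3 = 8 for Janssen, 7 for Park — Janssen by 8–7.
Janssen vs Gupta: Janssen, 11–4.
Janssen vs Okafor: Janssen preferred on 5+3 = 8 ballots; Janssen wins 8–7.
Janssen vs Yilmaz: 5 to 10, Yilmaz.
Park vs Gupta: Gupta, 9–6.
Park vs Okafor: 12 to 3, Park.
Park–Yilmaz: Park 12–3.
Gupta vs Okafor: Gupta is ranked higher on 1+5+3 = 9 ballots, Okafor on 6. Gupta wins 9–6.
Gupta vs Yilmaz: Gupta wins 9–6.
Okafor vs Yilmaz: Okafor, 11–4.
Every nominee wins at least one matchup (Janssen beats Park; Park beats Okafor; Gupta beats Park; Okafor beats Yilmaz; Yilmaz beats Janssen), so there is no Condorcet loser.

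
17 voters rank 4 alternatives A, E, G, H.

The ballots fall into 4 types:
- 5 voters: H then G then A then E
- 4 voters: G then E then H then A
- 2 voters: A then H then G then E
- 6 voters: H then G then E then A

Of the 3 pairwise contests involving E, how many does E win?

1

E against each rival (17 voters):
E vs A: E is ranked higher on 4+6 = 10 ballots, A on 7. E wins 10–7.
E vs G: E preferred on 0 ballots; G wins 17–0.
E vs H: H wins 13–4.
E beats A; loses to G, H — 1 pairwise win.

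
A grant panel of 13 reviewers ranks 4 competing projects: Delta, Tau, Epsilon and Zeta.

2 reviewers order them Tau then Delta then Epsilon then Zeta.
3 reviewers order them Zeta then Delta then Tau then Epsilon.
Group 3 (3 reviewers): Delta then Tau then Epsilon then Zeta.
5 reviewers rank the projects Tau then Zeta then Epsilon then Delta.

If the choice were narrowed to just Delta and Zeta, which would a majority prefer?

Ballots ranking Delta above Zeta: 2 + 3 = 5.
Ballots ranking Zeta above Delta: 13 − 5 = 8.
Zeta wins the head-to-head 8–5.

Zeta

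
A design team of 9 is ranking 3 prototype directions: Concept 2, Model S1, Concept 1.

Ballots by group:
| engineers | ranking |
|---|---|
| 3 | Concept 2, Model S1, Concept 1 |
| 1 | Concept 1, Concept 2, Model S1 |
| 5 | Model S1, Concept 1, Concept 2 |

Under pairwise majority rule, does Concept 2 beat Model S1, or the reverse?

Ballots ranking Concept 2 above Model S1: 3 + 1 = 4.
Ballots ranking Model S1 above Concept 2: 9 − 4 = 5.
Model S1 wins the head-to-head 5–4.

Model S1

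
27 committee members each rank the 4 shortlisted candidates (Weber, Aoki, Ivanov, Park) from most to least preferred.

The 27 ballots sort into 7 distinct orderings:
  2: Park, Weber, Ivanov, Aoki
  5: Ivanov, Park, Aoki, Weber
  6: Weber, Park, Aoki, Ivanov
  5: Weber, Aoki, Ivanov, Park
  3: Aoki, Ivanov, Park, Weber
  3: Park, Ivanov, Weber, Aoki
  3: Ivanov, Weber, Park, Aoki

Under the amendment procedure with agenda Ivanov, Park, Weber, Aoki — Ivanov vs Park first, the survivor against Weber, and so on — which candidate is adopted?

Aoki

Round 1: Ivanov vs Park — 16–11, Ivanov advances.
Round 2: Ivanov vs Weber — 14–13, Ivanov advances.
Round 3: Ivanov vs Aoki — 13–14, Aoki advances.
The agenda winner is Aoki.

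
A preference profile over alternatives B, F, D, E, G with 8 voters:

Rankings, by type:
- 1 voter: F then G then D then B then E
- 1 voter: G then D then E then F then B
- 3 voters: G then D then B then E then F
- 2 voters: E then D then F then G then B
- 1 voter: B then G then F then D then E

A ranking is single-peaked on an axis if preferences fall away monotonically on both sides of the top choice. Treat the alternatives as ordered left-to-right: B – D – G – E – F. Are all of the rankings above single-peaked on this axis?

no

Axis positions: B=1, D=2, G=3, E=4, F=5.
Type 1: ranking walks positions 5-3-2-1-4; G is ranked above E even though E lies between G and the peak F on the axis — preferences dip and rise again. Not single-peaked.
Type 2 (peak G at position 3): ranking walks positions 3-2-4-5-1, expanding outward from the peak — single-peaked.
Type 3 (peak G at position 3): ranking walks positions 3-2-1-4-5, expanding outward from the peak — single-peaked.
Type 4: ranking walks positions 4-2-5-3-1; D is ranked above G even though G lies between D and the peak E on the axis — preferences dip and rise again. Not single-peaked.
Type 5: ranking walks positions 1-3-5-2-4; G is ranked above D even though D lies between G and the peak B on the axis — preferences dip and rise again. Not single-peaked.
Type 1 violates single-peakedness, so the profile is not single-peaked on this axis.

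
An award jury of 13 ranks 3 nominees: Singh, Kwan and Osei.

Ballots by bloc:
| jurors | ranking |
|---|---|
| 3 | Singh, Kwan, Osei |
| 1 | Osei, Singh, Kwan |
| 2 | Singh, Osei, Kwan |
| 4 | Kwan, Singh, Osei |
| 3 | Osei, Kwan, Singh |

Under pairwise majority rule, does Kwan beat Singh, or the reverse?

Ballots ranking Kwan above Singh: 4 + 3 = 7.
Ballots ranking Singh above Kwan: 13 − 7 = 6.
Kwan wins the head-to-head 7–6.

Kwan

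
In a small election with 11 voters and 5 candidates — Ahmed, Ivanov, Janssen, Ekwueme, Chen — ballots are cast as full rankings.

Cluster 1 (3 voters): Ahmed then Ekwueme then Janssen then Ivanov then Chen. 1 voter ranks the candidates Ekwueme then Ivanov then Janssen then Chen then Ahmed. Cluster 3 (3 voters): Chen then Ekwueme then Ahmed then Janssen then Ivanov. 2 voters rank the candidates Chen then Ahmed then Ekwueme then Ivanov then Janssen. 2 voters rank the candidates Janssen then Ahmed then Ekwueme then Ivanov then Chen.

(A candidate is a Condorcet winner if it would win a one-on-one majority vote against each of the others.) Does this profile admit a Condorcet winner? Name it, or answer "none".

none

Pairwise majorities:
Ahmed vs Ivanov: Ahmed, 10–1.
Ahmed–Janssen: Ahmed 8–3.
Ahmed vs Ekwueme: Ahmed wins 7–4.
Ahmed vs Chen: 5 to 6, Chen.
Ivanov vs Janssen: Janssen, 8–3.
Ivanov vs Ekwueme: 0 for Ivanov, 11 for Ekwueme — Ekwueme by 11–0.
Ivanov vs Chen: 3+1+2 = 6 for Ivanov, 5 for Chen — Ivanov by 6–5.
Janssen vs Ekwueme: Janssen is ranked higher on 2 ballots, Ekwueme on 9. Ekwueme wins 9–2.
Janssen–Chen: Janssen 6–5.
Ekwueme vs Chen: Ekwueme is ranked higher on 3+1+2 = 6 ballots, Chen on 5. Ekwueme wins 6–5.
Each candidate drops at least one matchup (Ahmed loses to Chen; Ivanov loses to Ahmed; Janssen loses to Ahmed; Ekwueme loses to Ahmed; Chen loses to Ivanov); the cycle Ahmed beats Ivanov beats Chen beats Ahmed rules out a Condorcet winner.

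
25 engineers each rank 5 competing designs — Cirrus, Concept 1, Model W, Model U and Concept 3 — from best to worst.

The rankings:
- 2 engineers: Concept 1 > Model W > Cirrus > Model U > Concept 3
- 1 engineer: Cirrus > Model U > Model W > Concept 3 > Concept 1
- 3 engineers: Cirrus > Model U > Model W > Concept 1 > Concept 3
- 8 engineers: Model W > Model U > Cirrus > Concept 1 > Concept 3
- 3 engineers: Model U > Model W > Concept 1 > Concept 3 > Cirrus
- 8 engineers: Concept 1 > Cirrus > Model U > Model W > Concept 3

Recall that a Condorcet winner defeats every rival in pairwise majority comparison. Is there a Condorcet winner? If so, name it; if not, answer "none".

Check each pair by majority over 25 ballots:
Cirrus vs Concept 1: Cirrus preferred on 1+3+8 = 12 ballots; Concept 1 wins 13–12.
Cirrus vs Model W: Model W wins 13–12.
Cirrus vs Model U: 14 to 11, Cirrus.
Cirrus vs Concept 3: 22 to 3, Cirrus.
Concept 1–Model W: Model W 15–10.
Concept 1–Model U: Model U 15–10.
Concept 1 vs Concept 3: Concept 1 preferred on 2+3+8+3+8 = 24 ballots; Concept 1 wins 24–1.
Model W vs Model U: 2+8 = 10 for Model W, 15 for Model U — Model U by 15–10.
Model W vs Concept 3: Model W, 25–0.
Model U vs Concept 3: Model U preferred on 2+1+3+8+3+8 = 25 ballots; Model U wins 25–0.
No design is unbeaten: Cirrus loses to Concept 1; Concept 1 loses to Model W; Model W loses to Model U; Model U loses to Cirrus; Concept 3 loses to Cirrus. In particular Cirrus → Model U → Concept 1 → Cirrus is a majority cycle — no Condorcet winner exists.

none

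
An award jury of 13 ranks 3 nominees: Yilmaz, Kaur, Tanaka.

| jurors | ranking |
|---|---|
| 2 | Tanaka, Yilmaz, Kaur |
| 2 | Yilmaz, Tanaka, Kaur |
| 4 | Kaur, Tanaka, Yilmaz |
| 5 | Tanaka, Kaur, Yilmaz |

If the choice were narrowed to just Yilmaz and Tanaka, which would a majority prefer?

Tanaka

Ballots ranking Yilmaz above Tanaka: 2.
Ballots ranking Tanaka above Yilmaz: 13 − 2 = 11.
Tanaka wins the head-to-head 11–2.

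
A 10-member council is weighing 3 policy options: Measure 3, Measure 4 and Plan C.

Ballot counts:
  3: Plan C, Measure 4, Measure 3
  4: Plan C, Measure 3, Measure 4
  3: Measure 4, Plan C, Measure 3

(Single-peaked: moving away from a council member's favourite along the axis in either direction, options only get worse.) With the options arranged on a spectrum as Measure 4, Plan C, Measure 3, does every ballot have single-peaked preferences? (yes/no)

yes

Axis positions: Measure 4=1, Plan C=2, Measure 3=3.
Faction 1 (peak Plan C at position 2): ranking walks positions 2-1-3, expanding outward from the peak — single-peaked.
Faction 2 (peak Plan C at position 2): ranking walks positions 2-3-1, expanding outward from the peak — single-peaked.
Faction 3 (peak Measure 4 at position 1): ranking walks positions 1-2-3, expanding outward from the peak — single-peaked.
Every ranking is single-peaked on this axis.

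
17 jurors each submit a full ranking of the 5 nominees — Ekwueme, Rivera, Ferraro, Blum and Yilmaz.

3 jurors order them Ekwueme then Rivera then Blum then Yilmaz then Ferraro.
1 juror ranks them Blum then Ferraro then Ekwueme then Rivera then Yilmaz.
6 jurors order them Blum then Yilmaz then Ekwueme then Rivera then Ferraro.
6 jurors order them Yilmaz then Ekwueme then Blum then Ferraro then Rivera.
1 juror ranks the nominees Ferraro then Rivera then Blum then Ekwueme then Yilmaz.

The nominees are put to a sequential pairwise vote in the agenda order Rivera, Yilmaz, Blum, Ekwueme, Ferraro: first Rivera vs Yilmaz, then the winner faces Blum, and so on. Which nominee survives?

Ekwueme

Round 1: Rivera vs Yilmaz — 5–12, Yilmaz advances.
Round 2: Yilmaz vs Blum — 6–11, Blum advances.
Round 3: Blum vs Ekwueme — 8–9, Ekwueme advances.
Round 4: Ekwueme vs Ferraro — 15–2, Ekwueme advances.
Ekwueme survives the agenda.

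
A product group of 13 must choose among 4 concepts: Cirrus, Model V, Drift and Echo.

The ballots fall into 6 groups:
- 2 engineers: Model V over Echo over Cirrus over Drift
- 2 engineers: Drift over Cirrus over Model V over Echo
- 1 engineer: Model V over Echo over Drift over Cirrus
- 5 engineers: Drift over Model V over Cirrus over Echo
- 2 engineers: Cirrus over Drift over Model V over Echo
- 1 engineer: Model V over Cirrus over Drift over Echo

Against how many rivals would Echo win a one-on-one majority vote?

Echo against each rival (13 engineers):
Echo vs Cirrus: Cirrus wins 10–3.
Echo–Model V: Model V 13–0.
Echo vs Drift: Drift wins 10–3.
Echo beats no one; loses to Cirrus, Model V, Drift — 0 pairwise wins.

0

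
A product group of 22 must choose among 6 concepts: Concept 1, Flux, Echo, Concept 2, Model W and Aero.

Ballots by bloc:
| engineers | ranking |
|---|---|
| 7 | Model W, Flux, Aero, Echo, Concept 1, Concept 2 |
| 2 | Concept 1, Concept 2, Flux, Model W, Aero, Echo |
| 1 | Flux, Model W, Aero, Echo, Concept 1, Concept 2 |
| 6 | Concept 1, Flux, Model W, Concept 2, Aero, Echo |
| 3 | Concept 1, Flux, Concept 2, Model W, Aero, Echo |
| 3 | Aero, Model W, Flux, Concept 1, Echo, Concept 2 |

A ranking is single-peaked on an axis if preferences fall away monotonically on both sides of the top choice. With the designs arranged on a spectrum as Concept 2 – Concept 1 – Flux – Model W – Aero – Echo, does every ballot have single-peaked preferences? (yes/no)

yes

Axis positions: Concept 2=1, Concept 1=2, Flux=3, Model W=4, Aero=5, Echo=6.
Bloc 1 (peak Model W at position 4): ranking walks positions 4-3-5-6-2-1, expanding outward from the peak — single-peaked.
Bloc 2 (peak Concept 1 at position 2): ranking walks positions 2-1-3-4-5-6, expanding outward from the peak — single-peaked.
Bloc 3 (peak Flux at position 3): ranking walks positions 3-4-5-6-2-1, expanding outward from the peak — single-peaked.
Bloc 4 (peak Concept 1 at position 2): ranking walks positions 2-3-4-1-5-6, expanding outward from the peak — single-peaked.
Bloc 5 (peak Concept 1 at position 2): ranking walks positions 2-3-1-4-5-6, expanding outward from the peak — single-peaked.
Bloc 6 (peak Aero at position 5): ranking walks positions 5-4-3-2-6-1, expanding outward from the peak — single-peaked.
Every ranking is single-peaked on this axis.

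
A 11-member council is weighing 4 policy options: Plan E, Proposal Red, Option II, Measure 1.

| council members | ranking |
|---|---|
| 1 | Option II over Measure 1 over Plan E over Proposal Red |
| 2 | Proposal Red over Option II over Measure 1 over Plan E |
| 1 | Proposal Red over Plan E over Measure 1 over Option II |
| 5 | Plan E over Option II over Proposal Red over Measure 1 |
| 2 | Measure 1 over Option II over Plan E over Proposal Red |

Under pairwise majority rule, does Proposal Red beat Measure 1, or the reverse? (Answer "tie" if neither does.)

Proposal Red

Ballots ranking Proposal Red above Measure 1: 2 + 1 + 5 = 8.
Ballots ranking Measure 1 above Proposal Red: 11 − 8 = 3.
Proposal Red wins the head-to-head 8–3.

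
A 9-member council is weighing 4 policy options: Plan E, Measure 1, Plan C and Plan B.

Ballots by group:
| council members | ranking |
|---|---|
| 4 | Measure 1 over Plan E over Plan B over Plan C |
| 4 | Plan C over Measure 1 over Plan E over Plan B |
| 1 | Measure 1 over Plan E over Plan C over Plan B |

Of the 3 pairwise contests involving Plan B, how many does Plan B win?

Plan B against each rival (9 council members):
Plan B vs Plan E: Plan E wins 9–0.
Plan B vs Measure 1: Plan B is ranked higher on 0 ballots, Measure 1 on 9. Measure 1 wins 9–0.
Plan B vs Plan C: Plan C wins 5–4.
Plan B beats no one; loses to Plan E, Measure 1, Plan C — 0 pairwise wins.

0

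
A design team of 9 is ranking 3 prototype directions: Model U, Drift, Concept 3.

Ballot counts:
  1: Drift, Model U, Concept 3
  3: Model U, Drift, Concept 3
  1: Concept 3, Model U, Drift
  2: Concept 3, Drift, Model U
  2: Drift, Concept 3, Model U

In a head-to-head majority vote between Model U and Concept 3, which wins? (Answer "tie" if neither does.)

Concept 3

Ballots ranking Model U above Concept 3: 1 + 3 = 4.
Ballots ranking Concept 3 above Model U: 9 − 4 = 5.
Concept 3 wins the head-to-head 5–4.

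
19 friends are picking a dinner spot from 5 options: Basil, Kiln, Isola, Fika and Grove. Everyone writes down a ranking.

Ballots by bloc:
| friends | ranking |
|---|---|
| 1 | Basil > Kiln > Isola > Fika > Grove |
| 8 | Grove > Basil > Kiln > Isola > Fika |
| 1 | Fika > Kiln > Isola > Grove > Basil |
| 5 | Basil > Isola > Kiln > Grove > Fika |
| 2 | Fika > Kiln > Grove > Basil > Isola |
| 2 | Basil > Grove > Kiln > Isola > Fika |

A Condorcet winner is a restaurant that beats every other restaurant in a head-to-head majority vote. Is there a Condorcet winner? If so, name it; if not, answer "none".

Head-to-head results (19 friends):
Basil vs Kiln: Basil, 16–3.
Basil–Isola: Basil 18–1.
Basil vs Fika: Basil wins 16–3.
Basil vs Grove: Basil is ranked higher on 1+5+2 = 8 ballots, Grove on 11. Grove wins 11–8.
Kiln vs Isola: Kiln, 14–5.
Kiln vs Fika: Kiln preferred on 1+8+5+2 = 16 ballots; Kiln wins 16–3.
Kiln–Grove: Grove 10–9.
Isola vs Fika: 1+8+5+2 = 16 for Isola, 3 for Fika — Isola by 16–3.
Isola vs Grove: Isola preferred on 1+1+5 = 7 ballots; Grove wins 12–7.
Fika vs Grove: 4 to 15, Grove.
Grove defeats every rival head-to-head and is the Condorcet winner.

Grove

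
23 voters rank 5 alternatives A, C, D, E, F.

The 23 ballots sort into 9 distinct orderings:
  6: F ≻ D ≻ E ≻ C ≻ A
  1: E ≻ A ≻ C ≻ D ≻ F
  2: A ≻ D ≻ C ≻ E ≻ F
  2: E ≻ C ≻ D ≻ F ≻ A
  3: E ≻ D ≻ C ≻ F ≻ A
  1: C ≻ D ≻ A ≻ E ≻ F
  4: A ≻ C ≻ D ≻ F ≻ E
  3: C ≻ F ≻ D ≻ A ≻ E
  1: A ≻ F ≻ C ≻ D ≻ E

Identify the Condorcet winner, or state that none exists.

Check each pair by majority over 23 ballots:
A–C: C 15–8.
A vs D: D, 15–8.
A–E: E 12–11.
A vs F: F wins 14–9.
C–D: C 12–11.
C vs E: E wins 12–11.
C vs F: C wins 16–7.
D vs E: D, 17–6.
D–F: D 13–10.
E vs F: F wins 14–9.
Each alternative drops at least one matchup (A loses to C; C loses to E; D loses to C; E loses to D; F loses to C); the cycle C > D > E > C rules out a Condorcet winner.

none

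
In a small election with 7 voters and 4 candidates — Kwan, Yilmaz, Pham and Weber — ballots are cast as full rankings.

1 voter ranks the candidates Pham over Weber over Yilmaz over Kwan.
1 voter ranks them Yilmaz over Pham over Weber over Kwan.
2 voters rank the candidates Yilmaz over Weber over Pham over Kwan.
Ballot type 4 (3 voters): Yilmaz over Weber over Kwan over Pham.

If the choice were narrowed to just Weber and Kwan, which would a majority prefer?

Weber

Ballots ranking Weber above Kwan: 1 + 1 + 2 + 3 = 7.
Ballots ranking Kwan above Weber: 7 − 7 = 0.
Weber wins the head-to-head 7–0.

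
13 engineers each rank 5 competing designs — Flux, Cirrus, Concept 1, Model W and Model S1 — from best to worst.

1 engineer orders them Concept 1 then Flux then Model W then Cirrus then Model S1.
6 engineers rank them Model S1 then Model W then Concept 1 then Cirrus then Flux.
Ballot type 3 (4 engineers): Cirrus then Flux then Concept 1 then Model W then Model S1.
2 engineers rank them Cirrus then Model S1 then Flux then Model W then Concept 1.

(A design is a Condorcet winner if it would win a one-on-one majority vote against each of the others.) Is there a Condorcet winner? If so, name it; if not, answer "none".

none

Pairwise majorities:
Flux vs Cirrus: Flux is ranked higher on 1 ballot, Cirrus on 12. Cirrus wins 12–1.
Flux vs Concept 1: 4+2 = 6 for Flux, 7 for Concept 1 — Concept 1 by 7–6.
Flux vs Model W: 7 to 6, Flux.
Flux vs Model S1: 1+4 = 5 for Flux, 8 for Model S1 — Model S1 by 8–5.
Cirrus vs Concept 1: Cirrus is ranked higher on 4+2 = 6 ballots, Concept 1 on 7. Concept 1 wins 7–6.
Cirrus vs Model W: 4+2 = 6 for Cirrus, 7 for Model W — Model W by 7–6.
Cirrus vs Model S1: Cirrus preferred on 1+4+2 = 7 ballots; Cirrus wins 7–6.
Concept 1 vs Model W: 1+4 = 5 for Concept 1, 8 for Model W — Model W by 8–5.
Concept 1 vs Model S1: Concept 1 is ranked higher on 1+4 = 5 ballots, Model S1 on 8. Model S1 wins 8–5.
Model W vs Model S1: 5 to 8, Model S1.
Each design drops at least one matchup (Flux loses to Cirrus; Cirrus loses to Concept 1; Concept 1 loses to Model W; Model W loses to Flux; Model S1 loses to Cirrus); the cycle Flux beats Model W beats Cirrus beats Flux rules out a Condorcet winner.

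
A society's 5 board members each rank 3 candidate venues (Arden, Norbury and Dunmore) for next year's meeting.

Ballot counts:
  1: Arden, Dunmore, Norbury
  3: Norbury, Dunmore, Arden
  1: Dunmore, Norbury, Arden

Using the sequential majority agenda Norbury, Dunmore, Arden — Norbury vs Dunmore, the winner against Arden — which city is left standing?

Norbury

Round 1: Norbury vs Dunmore — 3–2, Norbury advances.
Round 2: Norbury vs Arden — 4–1, Norbury advances.
The agenda winner is Norbury.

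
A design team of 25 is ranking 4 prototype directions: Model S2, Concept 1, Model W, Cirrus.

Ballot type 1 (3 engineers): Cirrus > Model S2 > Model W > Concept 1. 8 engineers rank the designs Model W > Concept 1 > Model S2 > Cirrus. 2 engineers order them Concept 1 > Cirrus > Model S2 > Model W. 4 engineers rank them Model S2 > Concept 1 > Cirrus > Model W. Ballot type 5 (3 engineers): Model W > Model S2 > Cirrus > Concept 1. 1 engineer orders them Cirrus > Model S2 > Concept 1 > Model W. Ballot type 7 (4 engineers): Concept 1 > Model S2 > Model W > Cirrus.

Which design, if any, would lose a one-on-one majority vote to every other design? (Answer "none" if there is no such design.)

Pairwise majorities:
Model S2 vs Concept 1: Concept 1, 14–11.
Model S2 vs Model W: Model S2 wins 14–11.
Model S2 vs Cirrus: Model S2 wins 19–6.
Concept 1 vs Model W: 2+4+1+4 = 11 for Concept 1, 14 for Model W — Model W by 14–11.
Concept 1 vs Cirrus: Concept 1 preferred on 8+2+4+4 = 18 ballots; Concept 1 wins 18–7.
Model W vs Cirrus: Model W preferred on 8+3+4 = 15 ballots; Model W wins 15–10.
Cirrus is beaten in every head-to-head and is the Condorcet loser.

Cirrus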